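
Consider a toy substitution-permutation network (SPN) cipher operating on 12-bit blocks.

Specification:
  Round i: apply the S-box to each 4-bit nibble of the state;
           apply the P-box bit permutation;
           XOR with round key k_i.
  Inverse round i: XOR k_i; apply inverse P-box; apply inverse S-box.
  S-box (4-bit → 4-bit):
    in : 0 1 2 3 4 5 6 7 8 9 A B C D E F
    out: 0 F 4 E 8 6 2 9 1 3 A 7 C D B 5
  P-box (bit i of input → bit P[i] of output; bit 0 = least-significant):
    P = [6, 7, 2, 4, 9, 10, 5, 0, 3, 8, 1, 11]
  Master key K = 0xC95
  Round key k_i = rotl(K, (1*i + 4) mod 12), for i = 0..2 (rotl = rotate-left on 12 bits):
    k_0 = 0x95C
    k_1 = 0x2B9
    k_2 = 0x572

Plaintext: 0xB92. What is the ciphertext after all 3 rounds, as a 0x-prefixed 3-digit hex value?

s_0 = plaintext = 0xB92
s_1 = Round(s_0, k_0) = 0xE52
s_2 = Round(s_1, k_1) = 0xF95
s_3 = Round(s_2, k_2) = 0x3FC

0x3FC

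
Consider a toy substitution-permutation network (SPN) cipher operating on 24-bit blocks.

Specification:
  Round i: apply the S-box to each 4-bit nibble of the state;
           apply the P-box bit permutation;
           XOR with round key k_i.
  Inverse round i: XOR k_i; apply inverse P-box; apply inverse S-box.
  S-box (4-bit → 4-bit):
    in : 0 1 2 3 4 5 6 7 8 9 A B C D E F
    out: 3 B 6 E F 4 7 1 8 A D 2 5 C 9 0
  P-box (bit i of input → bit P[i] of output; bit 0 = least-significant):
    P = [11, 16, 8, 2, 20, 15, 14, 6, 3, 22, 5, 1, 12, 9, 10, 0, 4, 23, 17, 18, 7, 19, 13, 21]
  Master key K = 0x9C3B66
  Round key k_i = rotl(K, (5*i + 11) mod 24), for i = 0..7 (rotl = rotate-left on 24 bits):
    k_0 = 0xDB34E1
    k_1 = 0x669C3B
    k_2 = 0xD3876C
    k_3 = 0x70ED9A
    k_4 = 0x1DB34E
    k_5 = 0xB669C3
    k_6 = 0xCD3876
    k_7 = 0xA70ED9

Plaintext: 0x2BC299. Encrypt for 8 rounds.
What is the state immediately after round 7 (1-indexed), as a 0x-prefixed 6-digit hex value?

s_0 = plaintext = 0x2BC299
s_1 = Round(s_0, k_0) = 0x128085
s_2 = Round(s_1, k_1) = 0x8C9DF2
s_3 = Round(s_2, k_2) = 0xF0845F
s_4 = Round(s_3, k_3) = 0xB0ADA1
s_5 = Round(s_4, k_4) = 0x84EF39
s_6 = Round(s_5, k_5) = 0x11B996
s_7 = Round(s_6, k_6) = 0x20B3A4
s_8 = Round(s_7, k_7) = 0x7E65AF

0x20B3A4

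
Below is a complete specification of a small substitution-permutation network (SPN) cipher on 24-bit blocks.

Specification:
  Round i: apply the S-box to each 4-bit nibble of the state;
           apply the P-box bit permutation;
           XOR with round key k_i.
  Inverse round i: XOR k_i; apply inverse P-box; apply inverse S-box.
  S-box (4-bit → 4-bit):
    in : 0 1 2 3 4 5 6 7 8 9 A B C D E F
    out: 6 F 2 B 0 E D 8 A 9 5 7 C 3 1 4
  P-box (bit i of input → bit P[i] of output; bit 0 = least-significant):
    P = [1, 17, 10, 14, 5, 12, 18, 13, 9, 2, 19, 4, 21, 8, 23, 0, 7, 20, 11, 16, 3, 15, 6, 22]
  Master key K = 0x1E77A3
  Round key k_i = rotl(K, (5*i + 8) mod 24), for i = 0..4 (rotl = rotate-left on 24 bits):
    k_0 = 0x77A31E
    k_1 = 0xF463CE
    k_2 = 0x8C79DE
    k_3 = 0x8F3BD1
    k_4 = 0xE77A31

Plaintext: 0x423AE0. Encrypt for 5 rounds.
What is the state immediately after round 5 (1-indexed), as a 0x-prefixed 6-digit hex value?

0x0AB55B

s_0 = plaintext = 0x423AE0
s_1 = Round(s_0, k_0) = 0x4DA43F
s_2 = Round(s_1, k_1) = 0x44576E
s_3 = Round(s_2, k_2) = 0x0858ED
s_4 = Round(s_3, k_3) = 0x1CBAA6
s_5 = Round(s_4, k_4) = 0x0AB55B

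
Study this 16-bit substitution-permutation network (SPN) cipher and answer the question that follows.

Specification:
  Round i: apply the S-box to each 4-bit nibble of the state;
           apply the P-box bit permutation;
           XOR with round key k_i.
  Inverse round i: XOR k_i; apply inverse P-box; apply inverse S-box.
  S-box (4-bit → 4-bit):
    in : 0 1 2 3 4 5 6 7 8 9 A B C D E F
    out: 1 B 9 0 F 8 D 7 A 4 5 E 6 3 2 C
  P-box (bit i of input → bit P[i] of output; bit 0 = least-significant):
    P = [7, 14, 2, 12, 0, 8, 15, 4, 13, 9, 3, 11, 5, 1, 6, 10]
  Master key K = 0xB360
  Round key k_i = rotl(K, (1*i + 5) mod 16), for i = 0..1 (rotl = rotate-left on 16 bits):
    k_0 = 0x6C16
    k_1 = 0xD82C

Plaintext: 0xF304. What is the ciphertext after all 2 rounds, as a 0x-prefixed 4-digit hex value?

0xD32D

s_0 = plaintext = 0xF304
s_1 = Round(s_0, k_0) = 0x38D3
s_2 = Round(s_1, k_1) = 0xD32D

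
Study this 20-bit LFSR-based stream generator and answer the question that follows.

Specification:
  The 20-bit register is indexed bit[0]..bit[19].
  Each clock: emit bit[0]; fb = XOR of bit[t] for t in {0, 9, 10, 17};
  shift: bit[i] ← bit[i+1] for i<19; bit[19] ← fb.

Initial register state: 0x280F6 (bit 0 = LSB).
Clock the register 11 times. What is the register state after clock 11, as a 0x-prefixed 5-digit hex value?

0xCDE50

reg_0 = 0x280F6
clock 1: out=0, reg = 0x9407B
clock 2: out=1, reg = 0xCA03D
clock 3: out=1, reg = 0xE501E
clock 4: out=0, reg = 0xF280F
clock 5: out=1, reg = 0x79407
clock 6: out=1, reg = 0xBCA03
clock 7: out=1, reg = 0xDE501
clock 8: out=1, reg = 0x6F280
clock 9: out=0, reg = 0x37940
clock 10: out=0, reg = 0x9BCA0
clock 11: out=0, reg = 0xCDE50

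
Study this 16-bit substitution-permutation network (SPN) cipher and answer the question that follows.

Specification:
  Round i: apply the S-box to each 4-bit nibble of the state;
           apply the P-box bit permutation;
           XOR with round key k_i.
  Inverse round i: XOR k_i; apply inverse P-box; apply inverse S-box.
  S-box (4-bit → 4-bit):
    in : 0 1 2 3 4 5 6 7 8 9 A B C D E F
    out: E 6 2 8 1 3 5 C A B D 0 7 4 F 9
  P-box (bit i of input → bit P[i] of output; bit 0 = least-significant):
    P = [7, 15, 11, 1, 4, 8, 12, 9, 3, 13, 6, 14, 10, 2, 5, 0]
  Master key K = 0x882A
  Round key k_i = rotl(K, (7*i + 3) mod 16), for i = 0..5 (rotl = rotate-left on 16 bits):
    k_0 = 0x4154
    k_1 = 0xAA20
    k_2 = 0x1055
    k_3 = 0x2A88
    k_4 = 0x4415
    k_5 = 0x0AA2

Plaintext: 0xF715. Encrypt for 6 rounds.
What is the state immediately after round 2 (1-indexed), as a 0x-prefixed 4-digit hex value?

0x2DBD

s_0 = plaintext = 0xF715
s_1 = Round(s_0, k_0) = 0x9495
s_2 = Round(s_1, k_1) = 0x2DBD
s_3 = Round(s_2, k_2) = 0x1811
s_4 = Round(s_3, k_3) = 0xD3AC
s_5 = Round(s_4, k_4) = 0x9EA5
s_6 = Round(s_5, k_5) = 0xFC7F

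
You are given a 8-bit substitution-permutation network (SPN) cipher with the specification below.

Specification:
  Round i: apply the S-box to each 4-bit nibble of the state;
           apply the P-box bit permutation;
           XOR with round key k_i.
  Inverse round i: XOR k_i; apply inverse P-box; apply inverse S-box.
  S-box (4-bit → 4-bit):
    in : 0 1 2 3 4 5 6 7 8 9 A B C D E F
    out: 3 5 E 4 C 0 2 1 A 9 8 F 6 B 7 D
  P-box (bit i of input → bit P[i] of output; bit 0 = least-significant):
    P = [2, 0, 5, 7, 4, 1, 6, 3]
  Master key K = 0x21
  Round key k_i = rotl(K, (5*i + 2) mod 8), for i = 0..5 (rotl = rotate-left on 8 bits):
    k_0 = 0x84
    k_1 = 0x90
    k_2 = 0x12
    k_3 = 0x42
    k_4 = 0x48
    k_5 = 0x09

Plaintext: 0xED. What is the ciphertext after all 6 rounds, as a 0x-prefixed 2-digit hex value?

0x5A

s_0 = plaintext = 0xED
s_1 = Round(s_0, k_0) = 0x53
s_2 = Round(s_1, k_1) = 0xB0
s_3 = Round(s_2, k_2) = 0x4D
s_4 = Round(s_3, k_3) = 0x8F
s_5 = Round(s_4, k_4) = 0xE6
s_6 = Round(s_5, k_5) = 0x5A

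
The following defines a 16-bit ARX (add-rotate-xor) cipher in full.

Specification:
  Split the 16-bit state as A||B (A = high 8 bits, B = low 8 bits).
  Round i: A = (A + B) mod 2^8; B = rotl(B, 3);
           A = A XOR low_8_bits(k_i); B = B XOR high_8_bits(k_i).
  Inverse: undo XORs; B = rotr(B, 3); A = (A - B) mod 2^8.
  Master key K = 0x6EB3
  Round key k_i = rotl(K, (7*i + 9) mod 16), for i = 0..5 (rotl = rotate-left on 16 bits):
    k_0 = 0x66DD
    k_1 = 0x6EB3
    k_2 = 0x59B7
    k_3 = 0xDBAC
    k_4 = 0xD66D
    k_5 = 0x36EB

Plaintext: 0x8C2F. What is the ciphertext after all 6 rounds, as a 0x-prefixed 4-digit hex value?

s_0 = plaintext = 0x8C2F
s_1 = Round(s_0, k_0) = 0x661F
s_2 = Round(s_1, k_1) = 0x3696
s_3 = Round(s_2, k_2) = 0x7BED
s_4 = Round(s_3, k_3) = 0xC4B4
s_5 = Round(s_4, k_4) = 0x1573
s_6 = Round(s_5, k_5) = 0x63AD

0x63AD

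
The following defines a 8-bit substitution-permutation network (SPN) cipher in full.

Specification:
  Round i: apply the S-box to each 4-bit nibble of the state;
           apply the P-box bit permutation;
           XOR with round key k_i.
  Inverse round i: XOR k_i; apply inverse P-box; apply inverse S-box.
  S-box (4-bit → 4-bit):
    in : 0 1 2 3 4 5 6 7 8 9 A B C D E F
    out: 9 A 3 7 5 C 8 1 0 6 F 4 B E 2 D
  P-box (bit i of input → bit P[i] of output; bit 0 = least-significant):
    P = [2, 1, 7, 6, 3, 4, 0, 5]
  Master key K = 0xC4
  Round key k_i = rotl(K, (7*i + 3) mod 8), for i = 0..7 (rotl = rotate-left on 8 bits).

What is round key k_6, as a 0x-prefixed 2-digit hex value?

0x98

K = 0xC4
k_0 = rotl(K, (7*0+3) mod 8) = rotl(K, 3) = 0x26
k_1 = rotl(K, (7*1+3) mod 8) = rotl(K, 2) = 0x13
k_2 = rotl(K, (7*2+3) mod 8) = rotl(K, 1) = 0x89
k_3 = rotl(K, (7*3+3) mod 8) = rotl(K, 0) = 0xC4
k_4 = rotl(K, (7*4+3) mod 8) = rotl(K, 7) = 0x62
k_5 = rotl(K, (7*5+3) mod 8) = rotl(K, 6) = 0x31
k_6 = rotl(K, (7*6+3) mod 8) = rotl(K, 5) = 0x98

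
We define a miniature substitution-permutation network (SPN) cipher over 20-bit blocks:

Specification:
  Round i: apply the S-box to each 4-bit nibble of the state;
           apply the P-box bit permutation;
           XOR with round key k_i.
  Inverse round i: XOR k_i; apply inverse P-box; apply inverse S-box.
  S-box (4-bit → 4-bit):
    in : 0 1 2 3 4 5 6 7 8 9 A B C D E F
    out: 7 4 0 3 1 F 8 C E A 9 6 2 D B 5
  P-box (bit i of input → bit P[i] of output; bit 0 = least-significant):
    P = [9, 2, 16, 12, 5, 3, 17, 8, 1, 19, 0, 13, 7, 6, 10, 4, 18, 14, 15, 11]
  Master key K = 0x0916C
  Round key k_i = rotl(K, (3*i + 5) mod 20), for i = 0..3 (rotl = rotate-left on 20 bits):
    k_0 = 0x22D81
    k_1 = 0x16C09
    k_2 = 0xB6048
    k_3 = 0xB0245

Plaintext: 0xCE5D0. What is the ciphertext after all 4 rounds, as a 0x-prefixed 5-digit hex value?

0x6F636

s_0 = plaintext = 0xCE5D0
s_1 = Round(s_0, k_0) = 0x94E76
s_2 = Round(s_1, k_1) = 0xB158B
s_3 = Round(s_2, k_2) = 0x08547
s_4 = Round(s_3, k_3) = 0x6F636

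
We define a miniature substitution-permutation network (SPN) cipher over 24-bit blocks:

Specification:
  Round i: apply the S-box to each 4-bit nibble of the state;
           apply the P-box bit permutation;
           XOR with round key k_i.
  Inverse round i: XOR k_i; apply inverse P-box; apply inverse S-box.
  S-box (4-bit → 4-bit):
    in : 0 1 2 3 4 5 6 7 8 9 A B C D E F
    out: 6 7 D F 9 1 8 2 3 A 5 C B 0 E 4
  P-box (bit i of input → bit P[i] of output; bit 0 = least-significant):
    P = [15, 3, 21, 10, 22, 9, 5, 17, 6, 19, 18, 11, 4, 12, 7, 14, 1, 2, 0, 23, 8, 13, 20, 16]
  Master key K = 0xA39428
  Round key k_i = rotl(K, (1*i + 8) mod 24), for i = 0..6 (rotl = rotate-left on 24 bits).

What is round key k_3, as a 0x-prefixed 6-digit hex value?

K = 0xA39428
k_0 = rotl(K, (1*0+8) mod 24) = rotl(K, 8) = 0x9428A3
k_1 = rotl(K, (1*1+8) mod 24) = rotl(K, 9) = 0x285147
k_2 = rotl(K, (1*2+8) mod 24) = rotl(K, 10) = 0x50A28E
k_3 = rotl(K, (1*3+8) mod 24) = rotl(K, 11) = 0xA1451C

0xA1451C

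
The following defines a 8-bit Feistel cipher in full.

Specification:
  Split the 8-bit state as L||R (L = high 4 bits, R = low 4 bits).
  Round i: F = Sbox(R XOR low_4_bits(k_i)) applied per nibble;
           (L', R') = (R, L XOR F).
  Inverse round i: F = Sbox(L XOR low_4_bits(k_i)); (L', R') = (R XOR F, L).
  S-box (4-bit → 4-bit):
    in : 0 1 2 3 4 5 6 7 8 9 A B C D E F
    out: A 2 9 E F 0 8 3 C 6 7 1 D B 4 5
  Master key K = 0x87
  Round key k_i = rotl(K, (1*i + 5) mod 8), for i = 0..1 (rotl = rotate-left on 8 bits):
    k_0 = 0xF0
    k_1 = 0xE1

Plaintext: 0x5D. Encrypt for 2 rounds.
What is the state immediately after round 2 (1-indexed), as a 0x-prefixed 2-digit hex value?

0xE8

s_0 = plaintext = 0x5D
s_1 = Round(s_0, k_0) = 0xDE
s_2 = Round(s_1, k_1) = 0xE8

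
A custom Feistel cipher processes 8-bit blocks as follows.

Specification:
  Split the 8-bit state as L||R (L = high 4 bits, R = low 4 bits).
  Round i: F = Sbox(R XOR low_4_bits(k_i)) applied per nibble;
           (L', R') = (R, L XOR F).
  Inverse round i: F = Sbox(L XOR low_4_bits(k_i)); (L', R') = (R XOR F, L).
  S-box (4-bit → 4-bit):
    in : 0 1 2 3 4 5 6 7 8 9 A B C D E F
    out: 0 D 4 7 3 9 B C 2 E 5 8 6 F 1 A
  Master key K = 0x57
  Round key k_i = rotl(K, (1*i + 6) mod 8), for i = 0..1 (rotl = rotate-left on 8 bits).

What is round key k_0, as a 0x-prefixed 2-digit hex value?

0xD5

K = 0x57
k_0 = rotl(K, (1*0+6) mod 8) = rotl(K, 6) = 0xD5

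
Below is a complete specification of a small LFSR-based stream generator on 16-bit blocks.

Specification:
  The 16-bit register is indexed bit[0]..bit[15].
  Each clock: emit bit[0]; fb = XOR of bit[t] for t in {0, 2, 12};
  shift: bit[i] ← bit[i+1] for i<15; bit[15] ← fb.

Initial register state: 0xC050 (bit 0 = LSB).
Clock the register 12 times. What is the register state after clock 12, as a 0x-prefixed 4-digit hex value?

0xCC8C

reg_0 = 0xC050
clock 1: out=0, reg = 0x6028
clock 2: out=0, reg = 0x3014
clock 3: out=0, reg = 0x180A
clock 4: out=0, reg = 0x8C05
clock 5: out=1, reg = 0x4602
clock 6: out=0, reg = 0x2301
clock 7: out=1, reg = 0x9180
clock 8: out=0, reg = 0xC8C0
clock 9: out=0, reg = 0x6460
clock 10: out=0, reg = 0x3230
clock 11: out=0, reg = 0x9918
clock 12: out=0, reg = 0xCC8C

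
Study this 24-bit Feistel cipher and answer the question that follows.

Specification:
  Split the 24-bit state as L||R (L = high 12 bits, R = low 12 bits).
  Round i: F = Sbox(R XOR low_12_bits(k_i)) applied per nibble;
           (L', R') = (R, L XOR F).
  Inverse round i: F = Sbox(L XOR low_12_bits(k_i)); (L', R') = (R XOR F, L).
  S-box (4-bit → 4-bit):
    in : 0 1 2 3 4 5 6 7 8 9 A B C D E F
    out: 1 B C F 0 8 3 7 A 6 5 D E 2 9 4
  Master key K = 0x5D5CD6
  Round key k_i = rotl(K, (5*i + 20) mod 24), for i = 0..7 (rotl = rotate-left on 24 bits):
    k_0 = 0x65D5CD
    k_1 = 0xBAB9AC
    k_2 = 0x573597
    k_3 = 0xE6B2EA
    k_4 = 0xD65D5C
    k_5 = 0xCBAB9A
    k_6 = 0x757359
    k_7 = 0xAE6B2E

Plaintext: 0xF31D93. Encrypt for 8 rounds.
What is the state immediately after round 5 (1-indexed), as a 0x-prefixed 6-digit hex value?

0x38FF47

s_0 = plaintext = 0xF31D93
s_1 = Round(s_0, k_0) = 0xD935B8
s_2 = Round(s_1, k_1) = 0x5B8323
s_3 = Round(s_2, k_2) = 0x323668
s_4 = Round(s_3, k_3) = 0x66838F
s_5 = Round(s_4, k_4) = 0x38FF47
s_6 = Round(s_5, k_5) = 0xF473AD
s_7 = Round(s_6, k_6) = 0x3ADE07
s_8 = Round(s_7, k_7) = 0xE07B6B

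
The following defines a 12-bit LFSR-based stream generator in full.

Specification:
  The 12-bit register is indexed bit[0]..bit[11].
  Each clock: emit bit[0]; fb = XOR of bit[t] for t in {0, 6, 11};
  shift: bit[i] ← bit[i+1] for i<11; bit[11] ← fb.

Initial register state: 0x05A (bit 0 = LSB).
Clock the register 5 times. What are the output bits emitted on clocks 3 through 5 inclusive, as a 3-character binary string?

011

reg_0 = 0x05A
clock 1: out=0, reg = 0x82D
clock 2: out=1, reg = 0x416
clock 3: out=0, reg = 0x20B
clock 4: out=1, reg = 0x905
clock 5: out=1, reg = 0x482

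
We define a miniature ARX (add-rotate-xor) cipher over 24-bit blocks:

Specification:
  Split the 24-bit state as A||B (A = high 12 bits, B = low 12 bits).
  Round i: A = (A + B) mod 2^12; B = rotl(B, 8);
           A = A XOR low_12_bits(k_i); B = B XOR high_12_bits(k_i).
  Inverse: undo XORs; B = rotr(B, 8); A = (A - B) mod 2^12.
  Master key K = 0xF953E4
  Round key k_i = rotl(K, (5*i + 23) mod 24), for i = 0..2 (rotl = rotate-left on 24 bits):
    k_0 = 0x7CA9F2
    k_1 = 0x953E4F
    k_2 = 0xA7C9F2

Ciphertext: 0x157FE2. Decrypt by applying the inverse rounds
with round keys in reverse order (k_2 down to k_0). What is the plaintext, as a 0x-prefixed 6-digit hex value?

s_0 = ciphertext = 0x157FE2
s_1 = InvRound(s_0, k_2) = 0xEC09E5
s_2 = InvRound(s_1, k_1) = 0x52FB60
s_3 = InvRound(s_2, k_0) = 0x231AAC

0x231AAC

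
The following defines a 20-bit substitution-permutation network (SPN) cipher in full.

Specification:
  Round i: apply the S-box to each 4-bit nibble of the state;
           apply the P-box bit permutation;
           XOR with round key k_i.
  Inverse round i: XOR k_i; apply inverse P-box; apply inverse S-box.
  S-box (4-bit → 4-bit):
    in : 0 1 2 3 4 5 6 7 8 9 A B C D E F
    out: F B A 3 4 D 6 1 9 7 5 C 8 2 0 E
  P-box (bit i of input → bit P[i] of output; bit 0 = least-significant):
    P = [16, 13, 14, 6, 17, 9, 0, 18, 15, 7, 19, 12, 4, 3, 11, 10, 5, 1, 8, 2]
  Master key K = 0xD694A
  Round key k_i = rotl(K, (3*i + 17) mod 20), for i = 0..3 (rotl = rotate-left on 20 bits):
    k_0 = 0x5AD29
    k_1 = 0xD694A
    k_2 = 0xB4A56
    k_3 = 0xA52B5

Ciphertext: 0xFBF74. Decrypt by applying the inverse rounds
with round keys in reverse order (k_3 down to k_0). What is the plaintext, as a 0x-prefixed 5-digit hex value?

s_0 = ciphertext = 0xFBF74
s_1 = InvRound(s_0, k_3) = 0x4B3B0
s_2 = InvRound(s_1, k_2) = 0x04080
s_3 = InvRound(s_2, k_1) = 0x666C1
s_4 = InvRound(s_3, k_0) = 0xA6335

0xA6335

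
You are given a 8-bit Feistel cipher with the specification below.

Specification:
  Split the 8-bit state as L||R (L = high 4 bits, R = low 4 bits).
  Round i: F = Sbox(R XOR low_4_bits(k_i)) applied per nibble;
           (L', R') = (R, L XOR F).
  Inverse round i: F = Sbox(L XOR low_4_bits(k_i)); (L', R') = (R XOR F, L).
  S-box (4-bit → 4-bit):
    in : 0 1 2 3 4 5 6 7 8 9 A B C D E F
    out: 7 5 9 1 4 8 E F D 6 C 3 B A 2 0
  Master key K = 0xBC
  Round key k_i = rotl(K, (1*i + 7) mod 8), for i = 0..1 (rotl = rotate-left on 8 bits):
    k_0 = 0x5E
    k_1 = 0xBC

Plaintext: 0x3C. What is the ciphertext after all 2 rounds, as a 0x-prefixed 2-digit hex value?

s_0 = plaintext = 0x3C
s_1 = Round(s_0, k_0) = 0xCA
s_2 = Round(s_1, k_1) = 0xA2

0xA2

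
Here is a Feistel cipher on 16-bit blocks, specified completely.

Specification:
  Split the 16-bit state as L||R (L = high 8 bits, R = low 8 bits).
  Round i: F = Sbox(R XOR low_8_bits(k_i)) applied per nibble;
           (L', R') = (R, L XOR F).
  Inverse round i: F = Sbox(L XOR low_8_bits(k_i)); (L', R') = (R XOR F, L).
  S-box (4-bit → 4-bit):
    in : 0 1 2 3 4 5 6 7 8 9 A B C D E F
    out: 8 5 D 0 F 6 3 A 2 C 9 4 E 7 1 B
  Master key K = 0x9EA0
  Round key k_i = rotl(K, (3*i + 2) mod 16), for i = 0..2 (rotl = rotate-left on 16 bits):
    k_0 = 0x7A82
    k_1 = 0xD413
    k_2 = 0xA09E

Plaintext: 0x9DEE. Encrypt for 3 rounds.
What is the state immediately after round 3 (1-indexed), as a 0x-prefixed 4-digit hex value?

0xA6A1

s_0 = plaintext = 0x9DEE
s_1 = Round(s_0, k_0) = 0xEEA3
s_2 = Round(s_1, k_1) = 0xA3A6
s_3 = Round(s_2, k_2) = 0xA6A1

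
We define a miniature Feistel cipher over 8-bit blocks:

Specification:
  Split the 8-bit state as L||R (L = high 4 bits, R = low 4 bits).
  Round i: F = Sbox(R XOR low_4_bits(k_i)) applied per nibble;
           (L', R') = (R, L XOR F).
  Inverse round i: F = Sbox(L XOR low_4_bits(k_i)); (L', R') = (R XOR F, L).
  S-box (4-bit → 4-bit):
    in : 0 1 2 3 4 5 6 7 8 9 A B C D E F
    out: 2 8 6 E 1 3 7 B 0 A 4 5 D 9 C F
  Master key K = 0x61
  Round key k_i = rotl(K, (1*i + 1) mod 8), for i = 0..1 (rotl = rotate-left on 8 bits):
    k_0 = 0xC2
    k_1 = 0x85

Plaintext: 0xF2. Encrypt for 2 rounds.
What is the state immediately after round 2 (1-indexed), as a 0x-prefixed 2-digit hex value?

0xD2

s_0 = plaintext = 0xF2
s_1 = Round(s_0, k_0) = 0x2D
s_2 = Round(s_1, k_1) = 0xD2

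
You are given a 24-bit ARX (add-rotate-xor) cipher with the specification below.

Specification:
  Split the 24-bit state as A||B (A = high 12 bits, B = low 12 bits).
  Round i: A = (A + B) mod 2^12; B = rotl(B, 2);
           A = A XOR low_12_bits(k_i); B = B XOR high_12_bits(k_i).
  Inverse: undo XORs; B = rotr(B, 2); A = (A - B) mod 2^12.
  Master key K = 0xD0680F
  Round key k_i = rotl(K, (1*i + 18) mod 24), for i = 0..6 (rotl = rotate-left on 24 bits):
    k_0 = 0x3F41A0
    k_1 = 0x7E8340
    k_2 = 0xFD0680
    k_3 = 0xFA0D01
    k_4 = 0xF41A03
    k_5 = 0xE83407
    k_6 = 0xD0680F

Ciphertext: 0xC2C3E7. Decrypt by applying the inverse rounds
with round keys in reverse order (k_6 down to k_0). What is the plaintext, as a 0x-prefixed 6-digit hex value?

0xB2228F

s_0 = ciphertext = 0xC2C3E7
s_1 = InvRound(s_0, k_6) = 0xC6B7B8
s_2 = InvRound(s_1, k_5) = 0xA1EE4E
s_3 = InvRound(s_2, k_4) = 0x3DAC43
s_4 = InvRound(s_3, k_3) = 0x1E3CF8
s_5 = InvRound(s_4, k_2) = 0x6990CA
s_6 = InvRound(s_5, k_1) = 0xC119C8
s_7 = InvRound(s_6, k_0) = 0xB2228F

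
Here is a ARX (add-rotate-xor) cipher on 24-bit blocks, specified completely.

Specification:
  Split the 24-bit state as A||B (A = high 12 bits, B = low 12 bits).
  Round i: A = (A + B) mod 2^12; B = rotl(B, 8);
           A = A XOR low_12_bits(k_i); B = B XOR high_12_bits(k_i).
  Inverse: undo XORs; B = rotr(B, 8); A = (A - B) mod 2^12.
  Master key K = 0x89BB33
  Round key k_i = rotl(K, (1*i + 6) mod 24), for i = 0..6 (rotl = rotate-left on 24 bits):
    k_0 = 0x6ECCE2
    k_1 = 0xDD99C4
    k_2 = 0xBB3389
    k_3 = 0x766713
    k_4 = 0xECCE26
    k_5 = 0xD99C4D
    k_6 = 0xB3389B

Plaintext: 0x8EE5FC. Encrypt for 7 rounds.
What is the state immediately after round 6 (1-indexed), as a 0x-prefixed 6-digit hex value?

0x6AAE46

s_0 = plaintext = 0x8EE5FC
s_1 = Round(s_0, k_0) = 0x208AB3
s_2 = Round(s_1, k_1) = 0x57FE72
s_3 = Round(s_2, k_2) = 0x078954
s_4 = Round(s_3, k_3) = 0xEDF3F3
s_5 = Round(s_4, k_4) = 0xCF4DF3
s_6 = Round(s_5, k_5) = 0x6AAE46
s_7 = Round(s_6, k_6) = 0xC6BDD7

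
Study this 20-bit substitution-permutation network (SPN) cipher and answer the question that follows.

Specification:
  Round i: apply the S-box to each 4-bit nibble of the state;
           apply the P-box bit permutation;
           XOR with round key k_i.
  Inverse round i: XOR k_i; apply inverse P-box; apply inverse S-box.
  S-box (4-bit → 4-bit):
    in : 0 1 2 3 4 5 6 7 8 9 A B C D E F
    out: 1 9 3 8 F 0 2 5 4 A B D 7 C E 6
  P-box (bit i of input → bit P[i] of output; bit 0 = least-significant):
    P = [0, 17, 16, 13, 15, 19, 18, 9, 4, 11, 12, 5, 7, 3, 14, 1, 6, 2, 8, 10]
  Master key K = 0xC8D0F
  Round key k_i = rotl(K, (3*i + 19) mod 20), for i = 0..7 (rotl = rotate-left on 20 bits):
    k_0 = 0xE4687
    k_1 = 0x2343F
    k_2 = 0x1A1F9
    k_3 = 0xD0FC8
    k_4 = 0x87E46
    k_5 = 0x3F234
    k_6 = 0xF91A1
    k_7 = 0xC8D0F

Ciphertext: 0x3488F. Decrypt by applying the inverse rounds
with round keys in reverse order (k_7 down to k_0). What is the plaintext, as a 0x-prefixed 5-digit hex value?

0xC5EE2

s_0 = ciphertext = 0x3488F
s_1 = InvRound(s_0, k_7) = 0xD75CF
s_2 = InvRound(s_1, k_6) = 0xAE309
s_3 = InvRound(s_2, k_5) = 0xF6B67
s_4 = InvRound(s_3, k_4) = 0xD5D8C
s_5 = InvRound(s_4, k_3) = 0x28835
s_6 = InvRound(s_5, k_2) = 0xC265E
s_7 = InvRound(s_6, k_1) = 0x05DE2
s_8 = InvRound(s_7, k_0) = 0xC5EE2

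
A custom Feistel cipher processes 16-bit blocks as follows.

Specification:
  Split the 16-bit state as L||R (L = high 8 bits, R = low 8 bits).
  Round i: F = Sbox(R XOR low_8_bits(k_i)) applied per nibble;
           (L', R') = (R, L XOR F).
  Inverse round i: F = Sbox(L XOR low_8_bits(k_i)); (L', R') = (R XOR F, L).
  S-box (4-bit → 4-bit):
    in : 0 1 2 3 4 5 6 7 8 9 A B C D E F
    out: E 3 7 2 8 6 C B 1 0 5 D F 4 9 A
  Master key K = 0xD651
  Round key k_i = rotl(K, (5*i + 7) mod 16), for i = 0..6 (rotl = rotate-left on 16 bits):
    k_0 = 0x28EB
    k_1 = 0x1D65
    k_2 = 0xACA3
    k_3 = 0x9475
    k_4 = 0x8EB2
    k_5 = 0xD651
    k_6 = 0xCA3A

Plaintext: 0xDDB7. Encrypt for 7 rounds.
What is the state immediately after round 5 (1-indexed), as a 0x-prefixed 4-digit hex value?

0xA8ED

s_0 = plaintext = 0xDDB7
s_1 = Round(s_0, k_0) = 0xB7B2
s_2 = Round(s_1, k_1) = 0xB2FC
s_3 = Round(s_2, k_2) = 0xFCD8
s_4 = Round(s_3, k_3) = 0xD8A8
s_5 = Round(s_4, k_4) = 0xA8ED
s_6 = Round(s_5, k_5) = 0xED77
s_7 = Round(s_6, k_6) = 0x7769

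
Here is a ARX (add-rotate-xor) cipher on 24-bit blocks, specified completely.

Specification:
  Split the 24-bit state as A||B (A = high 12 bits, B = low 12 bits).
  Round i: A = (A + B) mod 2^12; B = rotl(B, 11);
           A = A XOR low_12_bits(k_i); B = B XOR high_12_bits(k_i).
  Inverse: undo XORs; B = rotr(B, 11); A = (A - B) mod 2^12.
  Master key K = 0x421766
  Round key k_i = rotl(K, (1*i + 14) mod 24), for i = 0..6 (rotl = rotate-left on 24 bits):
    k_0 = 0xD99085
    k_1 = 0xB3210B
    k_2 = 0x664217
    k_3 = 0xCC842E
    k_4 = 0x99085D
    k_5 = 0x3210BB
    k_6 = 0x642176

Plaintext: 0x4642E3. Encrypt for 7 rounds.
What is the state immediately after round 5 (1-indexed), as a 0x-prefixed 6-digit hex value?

0x119345

s_0 = plaintext = 0x4642E3
s_1 = Round(s_0, k_0) = 0x7C24E8
s_2 = Round(s_1, k_1) = 0xDA1946
s_3 = Round(s_2, k_2) = 0x4F02C7
s_4 = Round(s_3, k_3) = 0x3995AB
s_5 = Round(s_4, k_4) = 0x119345
s_6 = Round(s_5, k_5) = 0x4E5A83
s_7 = Round(s_6, k_6) = 0xE1EB03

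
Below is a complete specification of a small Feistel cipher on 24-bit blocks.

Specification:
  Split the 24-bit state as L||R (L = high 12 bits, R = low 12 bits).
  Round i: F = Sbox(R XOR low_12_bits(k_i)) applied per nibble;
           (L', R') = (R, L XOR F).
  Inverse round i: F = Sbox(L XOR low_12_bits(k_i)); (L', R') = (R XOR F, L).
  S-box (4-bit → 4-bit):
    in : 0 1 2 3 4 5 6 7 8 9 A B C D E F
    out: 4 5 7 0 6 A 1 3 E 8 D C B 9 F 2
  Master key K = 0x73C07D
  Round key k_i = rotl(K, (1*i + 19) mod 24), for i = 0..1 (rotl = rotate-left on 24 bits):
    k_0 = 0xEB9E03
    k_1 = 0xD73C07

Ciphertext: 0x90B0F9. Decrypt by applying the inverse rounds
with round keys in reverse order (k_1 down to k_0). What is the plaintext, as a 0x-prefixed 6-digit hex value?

s_0 = ciphertext = 0x90B0F9
s_1 = InvRound(s_0, k_1) = 0xAB290B
s_2 = InvRound(s_1, k_0) = 0xFCEAB2

0xFCEAB2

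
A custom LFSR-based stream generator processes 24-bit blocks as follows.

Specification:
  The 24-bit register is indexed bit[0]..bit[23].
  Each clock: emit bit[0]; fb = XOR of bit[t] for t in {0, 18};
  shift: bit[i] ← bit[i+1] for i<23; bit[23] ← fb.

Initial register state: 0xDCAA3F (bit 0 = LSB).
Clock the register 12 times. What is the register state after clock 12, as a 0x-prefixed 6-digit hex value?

0x808DCA

reg_0 = 0xDCAA3F
clock 1: out=1, reg = 0x6E551F
clock 2: out=1, reg = 0x372A8F
clock 3: out=1, reg = 0x1B9547
clock 4: out=1, reg = 0x8DCAA3
clock 5: out=1, reg = 0x46E551
clock 6: out=1, reg = 0x2372A8
clock 7: out=0, reg = 0x11B954
clock 8: out=0, reg = 0x08DCAA
clock 9: out=0, reg = 0x046E55
clock 10: out=1, reg = 0x02372A
clock 11: out=0, reg = 0x011B95
clock 12: out=1, reg = 0x808DCA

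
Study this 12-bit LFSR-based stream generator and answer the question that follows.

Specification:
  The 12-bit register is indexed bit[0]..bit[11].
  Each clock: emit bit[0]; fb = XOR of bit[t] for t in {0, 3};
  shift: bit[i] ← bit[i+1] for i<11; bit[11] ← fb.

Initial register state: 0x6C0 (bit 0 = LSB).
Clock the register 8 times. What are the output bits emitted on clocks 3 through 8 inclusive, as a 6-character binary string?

reg_0 = 0x6C0
clock 1: out=0, reg = 0x360
clock 2: out=0, reg = 0x1B0
clock 3: out=0, reg = 0x0D8
clock 4: out=0, reg = 0x86C
clock 5: out=0, reg = 0xC36
clock 6: out=0, reg = 0x61B
clock 7: out=1, reg = 0x30D
clock 8: out=1, reg = 0x186

000011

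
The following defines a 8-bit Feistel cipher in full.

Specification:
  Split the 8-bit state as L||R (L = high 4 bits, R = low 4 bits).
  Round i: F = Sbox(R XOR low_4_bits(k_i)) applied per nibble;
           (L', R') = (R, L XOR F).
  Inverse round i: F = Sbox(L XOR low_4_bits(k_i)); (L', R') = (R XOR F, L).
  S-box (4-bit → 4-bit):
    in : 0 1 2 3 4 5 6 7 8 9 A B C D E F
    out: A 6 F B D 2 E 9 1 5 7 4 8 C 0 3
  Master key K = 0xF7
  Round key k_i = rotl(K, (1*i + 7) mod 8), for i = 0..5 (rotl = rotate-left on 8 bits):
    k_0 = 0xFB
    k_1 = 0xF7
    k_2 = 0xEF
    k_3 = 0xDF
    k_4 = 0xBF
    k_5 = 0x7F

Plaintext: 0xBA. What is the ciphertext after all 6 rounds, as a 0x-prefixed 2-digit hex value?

0x2D

s_0 = plaintext = 0xBA
s_1 = Round(s_0, k_0) = 0xAD
s_2 = Round(s_1, k_1) = 0xDD
s_3 = Round(s_2, k_2) = 0xD2
s_4 = Round(s_3, k_3) = 0x21
s_5 = Round(s_4, k_4) = 0x12
s_6 = Round(s_5, k_5) = 0x2D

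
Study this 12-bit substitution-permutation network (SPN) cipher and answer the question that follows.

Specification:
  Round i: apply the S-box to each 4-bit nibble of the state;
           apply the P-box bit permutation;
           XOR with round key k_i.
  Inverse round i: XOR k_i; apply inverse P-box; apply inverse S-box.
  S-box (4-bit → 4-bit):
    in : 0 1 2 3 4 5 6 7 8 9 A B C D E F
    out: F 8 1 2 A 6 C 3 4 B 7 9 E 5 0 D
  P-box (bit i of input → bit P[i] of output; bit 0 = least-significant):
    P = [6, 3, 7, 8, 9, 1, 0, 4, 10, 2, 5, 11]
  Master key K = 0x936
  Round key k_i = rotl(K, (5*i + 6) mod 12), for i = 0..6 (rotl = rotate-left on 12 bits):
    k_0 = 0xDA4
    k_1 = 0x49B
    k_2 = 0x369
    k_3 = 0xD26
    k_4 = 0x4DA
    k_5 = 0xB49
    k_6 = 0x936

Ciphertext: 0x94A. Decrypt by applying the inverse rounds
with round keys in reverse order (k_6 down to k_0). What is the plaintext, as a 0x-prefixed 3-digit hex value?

0x66F

s_0 = ciphertext = 0x94A
s_1 = InvRound(s_0, k_6) = 0x517
s_2 = InvRound(s_1, k_5) = 0x997
s_3 = InvRound(s_2, k_4) = 0x989
s_4 = InvRound(s_3, k_3) = 0xA55
s_5 = InvRound(s_4, k_2) = 0xC14
s_6 = InvRound(s_5, k_1) = 0x455
s_7 = InvRound(s_6, k_0) = 0x66F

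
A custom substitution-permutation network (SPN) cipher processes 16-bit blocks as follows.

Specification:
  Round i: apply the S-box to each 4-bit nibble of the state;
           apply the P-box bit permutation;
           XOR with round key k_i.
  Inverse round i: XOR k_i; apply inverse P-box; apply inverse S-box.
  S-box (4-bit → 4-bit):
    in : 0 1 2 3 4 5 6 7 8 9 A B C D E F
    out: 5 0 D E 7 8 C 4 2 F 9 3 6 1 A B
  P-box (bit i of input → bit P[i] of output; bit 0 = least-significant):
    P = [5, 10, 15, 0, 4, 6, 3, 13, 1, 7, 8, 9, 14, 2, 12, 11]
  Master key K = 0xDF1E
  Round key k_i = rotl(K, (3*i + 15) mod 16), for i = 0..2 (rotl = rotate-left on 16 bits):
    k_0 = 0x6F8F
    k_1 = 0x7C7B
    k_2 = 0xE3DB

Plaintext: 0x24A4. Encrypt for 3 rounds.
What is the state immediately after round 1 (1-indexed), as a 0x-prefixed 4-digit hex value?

0x923D

s_0 = plaintext = 0x24A4
s_1 = Round(s_0, k_0) = 0x923D
s_2 = Round(s_1, k_1) = 0x0715
s_3 = Round(s_2, k_2) = 0xB2DA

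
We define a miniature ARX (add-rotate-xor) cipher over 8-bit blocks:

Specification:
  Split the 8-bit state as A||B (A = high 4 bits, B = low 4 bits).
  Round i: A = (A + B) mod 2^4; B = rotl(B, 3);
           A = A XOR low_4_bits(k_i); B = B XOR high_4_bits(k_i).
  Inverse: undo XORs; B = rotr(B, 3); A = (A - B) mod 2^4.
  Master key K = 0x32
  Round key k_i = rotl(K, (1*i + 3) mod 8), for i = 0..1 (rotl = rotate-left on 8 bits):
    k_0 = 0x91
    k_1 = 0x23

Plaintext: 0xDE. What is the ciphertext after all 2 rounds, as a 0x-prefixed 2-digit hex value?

0xB5

s_0 = plaintext = 0xDE
s_1 = Round(s_0, k_0) = 0xAE
s_2 = Round(s_1, k_1) = 0xB5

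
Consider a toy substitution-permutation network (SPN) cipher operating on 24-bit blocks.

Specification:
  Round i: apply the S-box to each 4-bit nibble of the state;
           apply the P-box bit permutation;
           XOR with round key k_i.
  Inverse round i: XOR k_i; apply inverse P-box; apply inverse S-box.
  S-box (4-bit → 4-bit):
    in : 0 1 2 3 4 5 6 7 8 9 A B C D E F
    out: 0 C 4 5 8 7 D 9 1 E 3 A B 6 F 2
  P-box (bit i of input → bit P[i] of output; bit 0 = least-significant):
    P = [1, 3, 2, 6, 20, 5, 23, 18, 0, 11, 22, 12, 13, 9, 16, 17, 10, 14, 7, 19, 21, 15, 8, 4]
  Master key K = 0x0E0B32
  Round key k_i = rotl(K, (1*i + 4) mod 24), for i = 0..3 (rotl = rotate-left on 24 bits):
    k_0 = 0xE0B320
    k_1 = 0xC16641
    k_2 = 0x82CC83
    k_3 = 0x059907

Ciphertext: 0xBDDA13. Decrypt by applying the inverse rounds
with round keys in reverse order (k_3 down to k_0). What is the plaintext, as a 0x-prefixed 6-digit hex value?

s_0 = ciphertext = 0xBDDA13
s_1 = InvRound(s_0, k_3) = 0x6BF032
s_2 = InvRound(s_1, k_2) = 0x763ED0
s_3 = InvRound(s_2, k_1) = 0x7D1C60
s_4 = InvRound(s_3, k_0) = 0xD75F64

0xD75F64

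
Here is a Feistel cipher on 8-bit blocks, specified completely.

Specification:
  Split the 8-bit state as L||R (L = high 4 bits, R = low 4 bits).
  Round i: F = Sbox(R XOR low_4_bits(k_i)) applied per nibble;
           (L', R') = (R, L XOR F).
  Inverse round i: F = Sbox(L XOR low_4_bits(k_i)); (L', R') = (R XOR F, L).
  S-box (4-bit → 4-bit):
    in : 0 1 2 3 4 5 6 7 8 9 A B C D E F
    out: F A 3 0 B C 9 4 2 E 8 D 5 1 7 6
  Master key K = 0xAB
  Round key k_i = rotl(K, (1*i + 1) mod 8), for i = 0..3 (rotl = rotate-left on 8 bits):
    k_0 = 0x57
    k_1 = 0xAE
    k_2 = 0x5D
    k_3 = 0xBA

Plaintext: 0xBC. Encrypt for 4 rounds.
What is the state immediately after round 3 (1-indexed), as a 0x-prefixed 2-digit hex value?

s_0 = plaintext = 0xBC
s_1 = Round(s_0, k_0) = 0xC6
s_2 = Round(s_1, k_1) = 0x6E
s_3 = Round(s_2, k_2) = 0xE6
s_4 = Round(s_3, k_3) = 0x6B

0xE6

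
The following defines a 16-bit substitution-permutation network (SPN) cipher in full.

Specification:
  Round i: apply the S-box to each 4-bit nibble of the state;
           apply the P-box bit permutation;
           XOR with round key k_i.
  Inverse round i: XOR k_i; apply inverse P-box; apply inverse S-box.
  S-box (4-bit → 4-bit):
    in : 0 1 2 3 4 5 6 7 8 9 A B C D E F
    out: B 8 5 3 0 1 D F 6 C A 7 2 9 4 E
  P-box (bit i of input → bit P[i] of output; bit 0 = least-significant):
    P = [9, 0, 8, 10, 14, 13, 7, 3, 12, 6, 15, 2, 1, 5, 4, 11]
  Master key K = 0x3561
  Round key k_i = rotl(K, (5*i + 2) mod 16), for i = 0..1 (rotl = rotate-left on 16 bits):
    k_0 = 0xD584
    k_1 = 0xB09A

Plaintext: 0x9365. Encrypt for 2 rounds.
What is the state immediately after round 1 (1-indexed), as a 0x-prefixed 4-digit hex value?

s_0 = plaintext = 0x9365
s_1 = Round(s_0, k_0) = 0x8F5C
s_2 = Round(s_1, k_1) = 0x70EF

0x8F5C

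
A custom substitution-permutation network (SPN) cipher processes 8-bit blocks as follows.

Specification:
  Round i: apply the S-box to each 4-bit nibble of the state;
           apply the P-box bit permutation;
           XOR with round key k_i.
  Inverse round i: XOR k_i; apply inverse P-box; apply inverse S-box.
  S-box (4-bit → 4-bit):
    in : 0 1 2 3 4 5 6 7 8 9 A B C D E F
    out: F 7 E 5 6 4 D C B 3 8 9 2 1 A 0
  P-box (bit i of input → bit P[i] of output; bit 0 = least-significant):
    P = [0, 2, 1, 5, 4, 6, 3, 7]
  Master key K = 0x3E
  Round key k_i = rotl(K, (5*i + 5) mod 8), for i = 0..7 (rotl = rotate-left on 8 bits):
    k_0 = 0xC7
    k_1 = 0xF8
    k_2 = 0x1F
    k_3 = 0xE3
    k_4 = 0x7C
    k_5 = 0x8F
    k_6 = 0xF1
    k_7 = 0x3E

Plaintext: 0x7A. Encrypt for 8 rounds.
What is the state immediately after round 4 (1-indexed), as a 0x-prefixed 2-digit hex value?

0x44

s_0 = plaintext = 0x7A
s_1 = Round(s_0, k_0) = 0x6F
s_2 = Round(s_1, k_1) = 0x60
s_3 = Round(s_2, k_2) = 0xA0
s_4 = Round(s_3, k_3) = 0x44
s_5 = Round(s_4, k_4) = 0x32
s_6 = Round(s_5, k_5) = 0xB1
s_7 = Round(s_6, k_6) = 0x66
s_8 = Round(s_7, k_7) = 0x85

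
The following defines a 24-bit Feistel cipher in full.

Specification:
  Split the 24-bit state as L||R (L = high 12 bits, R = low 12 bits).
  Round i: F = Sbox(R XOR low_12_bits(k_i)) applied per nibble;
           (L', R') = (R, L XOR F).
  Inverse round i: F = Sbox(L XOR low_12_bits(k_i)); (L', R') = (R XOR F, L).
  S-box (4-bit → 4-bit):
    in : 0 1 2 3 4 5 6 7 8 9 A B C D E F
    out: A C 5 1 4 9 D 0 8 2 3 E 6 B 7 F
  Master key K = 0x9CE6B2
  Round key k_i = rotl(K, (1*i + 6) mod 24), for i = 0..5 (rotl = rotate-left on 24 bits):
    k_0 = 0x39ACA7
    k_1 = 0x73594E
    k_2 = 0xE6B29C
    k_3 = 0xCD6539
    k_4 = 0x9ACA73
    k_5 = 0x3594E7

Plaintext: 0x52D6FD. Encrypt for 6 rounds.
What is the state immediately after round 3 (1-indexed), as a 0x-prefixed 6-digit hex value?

s_0 = plaintext = 0x52D6FD
s_1 = Round(s_0, k_0) = 0x6FD6BE
s_2 = Round(s_1, k_1) = 0x6BE907
s_3 = Round(s_2, k_2) = 0x907890
s_4 = Round(s_3, k_3) = 0x890235
s_5 = Round(s_4, k_4) = 0x2350DD
s_6 = Round(s_5, k_5) = 0x0DD626

0x907890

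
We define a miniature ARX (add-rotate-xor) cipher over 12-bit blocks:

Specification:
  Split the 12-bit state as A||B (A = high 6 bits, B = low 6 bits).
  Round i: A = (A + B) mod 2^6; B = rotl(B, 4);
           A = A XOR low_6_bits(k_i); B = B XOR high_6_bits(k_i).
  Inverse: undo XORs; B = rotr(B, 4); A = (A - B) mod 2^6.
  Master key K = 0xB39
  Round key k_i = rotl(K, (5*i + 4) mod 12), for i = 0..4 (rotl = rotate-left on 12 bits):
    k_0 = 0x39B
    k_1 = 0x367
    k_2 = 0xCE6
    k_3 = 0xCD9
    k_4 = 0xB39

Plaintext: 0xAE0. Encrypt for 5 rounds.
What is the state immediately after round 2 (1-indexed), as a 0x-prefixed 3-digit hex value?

s_0 = plaintext = 0xAE0
s_1 = Round(s_0, k_0) = 0x406
s_2 = Round(s_1, k_1) = 0xC6C
s_3 = Round(s_2, k_2) = 0xEF8
s_4 = Round(s_3, k_3) = 0xABD
s_5 = Round(s_4, k_4) = 0x7B3

0xC6C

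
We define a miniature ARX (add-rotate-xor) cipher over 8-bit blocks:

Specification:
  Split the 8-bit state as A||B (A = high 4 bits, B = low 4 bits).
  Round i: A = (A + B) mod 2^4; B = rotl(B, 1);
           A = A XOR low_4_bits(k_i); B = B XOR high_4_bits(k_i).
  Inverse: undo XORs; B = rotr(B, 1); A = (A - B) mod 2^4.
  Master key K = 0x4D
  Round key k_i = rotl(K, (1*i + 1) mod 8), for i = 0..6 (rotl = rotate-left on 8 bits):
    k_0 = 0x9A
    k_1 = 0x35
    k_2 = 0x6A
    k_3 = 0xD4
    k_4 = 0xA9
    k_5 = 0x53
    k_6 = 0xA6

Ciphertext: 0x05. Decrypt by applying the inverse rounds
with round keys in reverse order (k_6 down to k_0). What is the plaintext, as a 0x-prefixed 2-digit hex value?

s_0 = ciphertext = 0x05
s_1 = InvRound(s_0, k_6) = 0x7F
s_2 = InvRound(s_1, k_5) = 0xF5
s_3 = InvRound(s_2, k_4) = 0x7F
s_4 = InvRound(s_3, k_3) = 0x21
s_5 = InvRound(s_4, k_2) = 0xDB
s_6 = InvRound(s_5, k_1) = 0x44
s_7 = InvRound(s_6, k_0) = 0x0E

0x0E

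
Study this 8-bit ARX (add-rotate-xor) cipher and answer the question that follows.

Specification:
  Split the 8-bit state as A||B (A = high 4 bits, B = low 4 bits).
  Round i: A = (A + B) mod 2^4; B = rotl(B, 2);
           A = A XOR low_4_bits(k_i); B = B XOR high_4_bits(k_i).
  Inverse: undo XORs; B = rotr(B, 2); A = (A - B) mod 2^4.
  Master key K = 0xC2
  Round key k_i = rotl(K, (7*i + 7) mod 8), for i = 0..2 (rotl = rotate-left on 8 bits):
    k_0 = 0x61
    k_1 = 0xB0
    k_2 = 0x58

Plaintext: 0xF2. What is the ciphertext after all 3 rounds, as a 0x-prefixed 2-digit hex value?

0x65

s_0 = plaintext = 0xF2
s_1 = Round(s_0, k_0) = 0x0E
s_2 = Round(s_1, k_1) = 0xE0
s_3 = Round(s_2, k_2) = 0x65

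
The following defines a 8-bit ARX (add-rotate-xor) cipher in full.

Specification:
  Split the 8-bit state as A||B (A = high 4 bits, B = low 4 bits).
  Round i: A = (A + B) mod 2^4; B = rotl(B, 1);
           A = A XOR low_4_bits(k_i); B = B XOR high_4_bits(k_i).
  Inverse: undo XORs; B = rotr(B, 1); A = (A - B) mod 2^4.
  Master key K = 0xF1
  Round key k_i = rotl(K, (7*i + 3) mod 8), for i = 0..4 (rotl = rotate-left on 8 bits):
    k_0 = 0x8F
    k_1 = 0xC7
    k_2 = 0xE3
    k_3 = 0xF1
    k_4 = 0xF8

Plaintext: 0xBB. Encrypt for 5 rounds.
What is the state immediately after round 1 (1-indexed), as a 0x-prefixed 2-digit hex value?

0x9F

s_0 = plaintext = 0xBB
s_1 = Round(s_0, k_0) = 0x9F
s_2 = Round(s_1, k_1) = 0xF3
s_3 = Round(s_2, k_2) = 0x18
s_4 = Round(s_3, k_3) = 0x8E
s_5 = Round(s_4, k_4) = 0xE2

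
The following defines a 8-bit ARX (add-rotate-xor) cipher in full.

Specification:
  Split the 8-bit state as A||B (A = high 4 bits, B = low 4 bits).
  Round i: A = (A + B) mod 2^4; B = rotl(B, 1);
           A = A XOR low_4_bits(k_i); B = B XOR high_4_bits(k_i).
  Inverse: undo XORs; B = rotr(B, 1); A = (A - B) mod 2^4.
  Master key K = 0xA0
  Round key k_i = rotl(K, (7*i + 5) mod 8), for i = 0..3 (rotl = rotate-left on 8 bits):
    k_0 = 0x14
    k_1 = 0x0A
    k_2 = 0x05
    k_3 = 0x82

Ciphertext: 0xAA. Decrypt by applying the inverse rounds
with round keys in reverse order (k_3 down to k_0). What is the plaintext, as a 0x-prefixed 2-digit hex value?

0xEA

s_0 = ciphertext = 0xAA
s_1 = InvRound(s_0, k_3) = 0x71
s_2 = InvRound(s_1, k_2) = 0xA8
s_3 = InvRound(s_2, k_1) = 0xC4
s_4 = InvRound(s_3, k_0) = 0xEA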